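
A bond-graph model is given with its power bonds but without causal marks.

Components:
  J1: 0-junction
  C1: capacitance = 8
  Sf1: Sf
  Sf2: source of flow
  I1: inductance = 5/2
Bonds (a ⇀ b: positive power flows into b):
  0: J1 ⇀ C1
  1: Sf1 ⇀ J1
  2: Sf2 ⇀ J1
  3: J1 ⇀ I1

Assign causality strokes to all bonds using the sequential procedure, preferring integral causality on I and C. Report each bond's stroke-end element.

β0 stroke at J1
β1 stroke at Sf1
β2 stroke at Sf2
β3 stroke at I1

#1 |Sf1  (source Sf1 imposes f)
#2 |Sf2  (source Sf2 imposes f)
#0 |J1  (C1 outputs effort q/C1)
#3 |I1  (0-jn J1 has e-setter on 0)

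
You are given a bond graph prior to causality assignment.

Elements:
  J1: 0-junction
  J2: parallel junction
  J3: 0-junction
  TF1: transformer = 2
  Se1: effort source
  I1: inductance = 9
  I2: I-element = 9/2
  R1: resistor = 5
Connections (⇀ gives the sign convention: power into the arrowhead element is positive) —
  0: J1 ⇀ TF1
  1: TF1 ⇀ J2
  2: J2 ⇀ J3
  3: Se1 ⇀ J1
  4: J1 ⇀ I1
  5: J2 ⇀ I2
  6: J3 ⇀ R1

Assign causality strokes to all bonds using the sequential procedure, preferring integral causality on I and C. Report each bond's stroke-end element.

#3 |J1  (Se1 fixes effort; stroke away)
#0 |TF1  (common-e at J1 fixed by 3)
#4 |I1  (J1 effort already set via bond 3)
#1 |J2  (through TF1, causality passes straight; one stroke at TF1)
#2 |J3  (J2: bond 1 brought effort, rest push out)
#5 |I2  (J2: bond 1 brought effort, rest push out)
#6 |R1  (common-e at J3 fixed by 2)

bond 0 stroke at TF1
bond 1 stroke at J2
bond 2 stroke at J3
bond 3 stroke at J1
bond 4 stroke at I1
bond 5 stroke at I2
bond 6 stroke at R1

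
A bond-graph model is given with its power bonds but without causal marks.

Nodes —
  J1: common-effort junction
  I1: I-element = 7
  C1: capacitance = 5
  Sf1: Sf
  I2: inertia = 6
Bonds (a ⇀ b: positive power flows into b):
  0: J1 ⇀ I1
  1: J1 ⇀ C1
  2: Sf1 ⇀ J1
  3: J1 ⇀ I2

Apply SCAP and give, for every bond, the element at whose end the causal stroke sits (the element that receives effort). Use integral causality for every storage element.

#0 |I1
#1 |J1
#2 |Sf1
#3 |I2

bond 2 |Sf1  (source Sf1 imposes f)
bond 0 |I1  (I1 integral (f out))
bond 1 |J1  (C1: C, integral causality)
bond 3 |I2  (0-jn J1 has e-setter on 1)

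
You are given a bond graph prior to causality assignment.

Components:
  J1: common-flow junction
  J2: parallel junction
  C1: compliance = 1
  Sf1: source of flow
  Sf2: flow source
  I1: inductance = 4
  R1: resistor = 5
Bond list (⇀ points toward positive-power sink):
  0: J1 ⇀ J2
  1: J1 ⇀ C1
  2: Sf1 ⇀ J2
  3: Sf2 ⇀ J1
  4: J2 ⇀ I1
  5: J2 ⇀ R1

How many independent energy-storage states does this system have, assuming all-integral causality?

β2 →Sf1  (Sf1 fixes flow; stroke at Sf1)
β3 →Sf2  (source Sf2 imposes f)
β0 →J1  (1-jn J1 has f-setter on 3)
β1 →J1  (J1: bond 3 brought flow, rest push out)
β4 →I1  (I1: I, integral causality)
β5 →J2  (closing 0-jn rule on J2)

2  (C1, I1 all integral)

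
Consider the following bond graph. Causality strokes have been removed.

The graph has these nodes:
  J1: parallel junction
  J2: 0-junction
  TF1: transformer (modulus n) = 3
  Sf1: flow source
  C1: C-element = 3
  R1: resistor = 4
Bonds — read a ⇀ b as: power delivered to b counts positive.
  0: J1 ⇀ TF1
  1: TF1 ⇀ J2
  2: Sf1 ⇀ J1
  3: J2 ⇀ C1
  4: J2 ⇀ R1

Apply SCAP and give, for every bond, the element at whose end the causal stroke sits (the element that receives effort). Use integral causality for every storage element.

#2 stroke→Sf1  (source Sf1 imposes f)
#0 stroke→J1  (J1 needs exactly one e-in)
#1 stroke→TF1  (TF1 one-in-one-out from 0)
#3 stroke→J2  (C1: C, integral causality)
#4 stroke→R1  (J2: bond 3 brought effort, rest push out)

#0 →J1
#1 →TF1
#2 →Sf1
#3 →J2
#4 →R1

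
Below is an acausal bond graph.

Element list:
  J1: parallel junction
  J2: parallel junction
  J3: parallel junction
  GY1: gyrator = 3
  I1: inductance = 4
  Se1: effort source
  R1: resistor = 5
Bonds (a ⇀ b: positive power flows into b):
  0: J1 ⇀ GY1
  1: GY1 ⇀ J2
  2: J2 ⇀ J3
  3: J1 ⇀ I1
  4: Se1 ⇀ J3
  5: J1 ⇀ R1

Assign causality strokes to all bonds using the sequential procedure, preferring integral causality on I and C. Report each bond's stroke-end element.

bond 4 |J3  (Se1: effort source, stroke at far end)
bond 2 |J2  (common-e at J3 fixed by 4)
bond 1 |GY1  (J2: bond 2 brought effort, rest push out)
bond 0 |GY1  (GY1: gyrator matches bond 1)
bond 3 |I1  (prefer integral on I1)
bond 5 |J1  (J1 needs exactly one e-in)

β0 →GY1
β1 →GY1
β2 →J2
β3 →I1
β4 →J3
β5 →J1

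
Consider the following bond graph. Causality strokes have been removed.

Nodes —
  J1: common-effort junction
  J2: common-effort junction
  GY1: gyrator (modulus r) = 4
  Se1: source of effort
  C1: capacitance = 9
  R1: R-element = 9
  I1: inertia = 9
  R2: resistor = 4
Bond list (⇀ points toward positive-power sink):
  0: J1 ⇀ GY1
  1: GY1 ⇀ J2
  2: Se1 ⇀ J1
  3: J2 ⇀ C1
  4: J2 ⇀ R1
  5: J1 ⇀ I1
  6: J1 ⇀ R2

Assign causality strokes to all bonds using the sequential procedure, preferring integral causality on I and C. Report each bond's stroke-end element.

#0 |GY1
#1 |GY1
#2 |J1
#3 |J2
#4 |R1
#5 |I1
#6 |R2

b2 →J1  (source Se1 imposes e)
b0 →GY1  (common-e at J1 fixed by 2)
b5 →I1  (0-jn J1 has e-setter on 2)
b6 →R2  (J1 effort already set via bond 2)
b1 →GY1  (GY1: gyrator matches bond 0)
b3 →J2  (C1 integral (e out))
b4 →R1  (J2 effort already set via bond 3)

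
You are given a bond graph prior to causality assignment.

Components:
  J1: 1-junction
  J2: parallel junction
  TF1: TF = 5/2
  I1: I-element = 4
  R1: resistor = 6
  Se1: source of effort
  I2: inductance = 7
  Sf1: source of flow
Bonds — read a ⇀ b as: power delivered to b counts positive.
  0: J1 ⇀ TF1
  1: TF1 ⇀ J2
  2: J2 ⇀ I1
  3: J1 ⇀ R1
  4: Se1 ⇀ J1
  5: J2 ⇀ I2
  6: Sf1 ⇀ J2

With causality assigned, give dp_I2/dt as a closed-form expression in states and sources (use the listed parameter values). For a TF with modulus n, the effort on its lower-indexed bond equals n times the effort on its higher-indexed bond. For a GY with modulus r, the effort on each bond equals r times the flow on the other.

dp_I2/dt = 2*E_Se1/5 + 24*F_Sf1/25 - 6*p_I1/25 - 24*p_I2/175

β4 →J1  (Se1 (Se) sets effort on bond)
β6 →Sf1  (Sf1: flow source, stroke at near end)
β2 →I1  (prefer integral on I1)
β5 →I2  (I2 integral (f out))
β1 →J2  (only one effort-in slot at J2)
β0 →TF1  (through TF1, causality passes straight; one stroke at TF1)
β3 →J1  (J1: bond 0 brought flow, rest push out)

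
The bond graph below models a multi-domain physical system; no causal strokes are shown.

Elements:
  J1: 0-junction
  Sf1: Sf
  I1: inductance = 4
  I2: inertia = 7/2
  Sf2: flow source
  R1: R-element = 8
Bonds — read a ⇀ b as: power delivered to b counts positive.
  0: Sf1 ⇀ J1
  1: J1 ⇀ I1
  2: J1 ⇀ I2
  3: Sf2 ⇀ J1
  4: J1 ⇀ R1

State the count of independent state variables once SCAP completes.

2  (I1, I2 all integral)

#0 stroke at Sf1  (Sf1: flow source, stroke at near end)
#3 stroke at Sf2  (Sf2 (Sf) sets flow on bond)
#1 stroke at I1  (prefer integral on I1)
#2 stroke at I2  (I2: I, integral causality)
#4 stroke at J1  (only one effort-in slot at J1)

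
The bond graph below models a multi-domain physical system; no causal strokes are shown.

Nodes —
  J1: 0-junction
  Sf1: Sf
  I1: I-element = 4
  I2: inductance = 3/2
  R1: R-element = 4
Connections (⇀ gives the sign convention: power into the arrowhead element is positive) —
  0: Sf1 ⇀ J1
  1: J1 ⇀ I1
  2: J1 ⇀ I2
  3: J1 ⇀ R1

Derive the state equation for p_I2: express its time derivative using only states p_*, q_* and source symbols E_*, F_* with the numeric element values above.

dp_I2/dt = 4*F_Sf1 - p_I1 - 8*p_I2/3

#0 stroke→Sf1  (source Sf1 imposes f)
#1 stroke→I1  (prefer integral on I1)
#2 stroke→I2  (prefer integral on I2)
#3 stroke→J1  (J1: last free bond brings effort in)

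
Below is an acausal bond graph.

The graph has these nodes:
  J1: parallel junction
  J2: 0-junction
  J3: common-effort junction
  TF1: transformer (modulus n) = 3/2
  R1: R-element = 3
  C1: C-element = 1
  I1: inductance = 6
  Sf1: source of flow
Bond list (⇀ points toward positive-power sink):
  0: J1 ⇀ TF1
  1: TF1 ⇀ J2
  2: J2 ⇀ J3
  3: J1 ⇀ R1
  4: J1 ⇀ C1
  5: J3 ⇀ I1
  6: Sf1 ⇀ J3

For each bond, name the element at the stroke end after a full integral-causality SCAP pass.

#0 stroke at TF1
#1 stroke at J2
#2 stroke at J3
#3 stroke at R1
#4 stroke at J1
#5 stroke at I1
#6 stroke at Sf1

#6 stroke at Sf1  (Sf1 fixes flow; stroke at Sf1)
#4 stroke at J1  (C1: C, integral causality)
#0 stroke at TF1  (J1: bond 4 brought effort, rest push out)
#3 stroke at R1  (J1 effort already set via bond 4)
#1 stroke at J2  (TF1 one-in-one-out from 0)
#2 stroke at J3  (0-jn J2 has e-setter on 1)
#5 stroke at I1  (J3: bond 2 brought effort, rest push out)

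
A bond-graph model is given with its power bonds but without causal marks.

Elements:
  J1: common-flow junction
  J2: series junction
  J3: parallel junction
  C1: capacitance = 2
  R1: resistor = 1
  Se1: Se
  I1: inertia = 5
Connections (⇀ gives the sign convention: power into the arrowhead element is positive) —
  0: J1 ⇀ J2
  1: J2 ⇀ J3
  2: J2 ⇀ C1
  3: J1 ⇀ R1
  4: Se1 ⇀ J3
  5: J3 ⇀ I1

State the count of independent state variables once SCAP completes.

#4 stroke→J3  (Se1 (Se) sets effort on bond)
#1 stroke→J2  (J3: bond 4 brought effort, rest push out)
#5 stroke→I1  (J3 effort already set via bond 4)
#2 stroke→J2  (prefer integral on C1)
#0 stroke→J1  (closing 1-jn rule on J2)
#3 stroke→R1  (J1: last free bond brings flow in)

2  (C1, I1 all integral)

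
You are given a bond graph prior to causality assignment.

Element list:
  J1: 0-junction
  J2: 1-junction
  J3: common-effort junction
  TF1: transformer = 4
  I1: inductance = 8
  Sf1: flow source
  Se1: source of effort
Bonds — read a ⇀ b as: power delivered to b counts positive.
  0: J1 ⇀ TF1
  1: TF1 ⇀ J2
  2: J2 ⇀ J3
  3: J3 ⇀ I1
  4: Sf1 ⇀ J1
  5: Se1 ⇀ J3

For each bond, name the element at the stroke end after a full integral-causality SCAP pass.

#0 stroke→J1
#1 stroke→TF1
#2 stroke→J2
#3 stroke→I1
#4 stroke→Sf1
#5 stroke→J3

#4 stroke at Sf1  (source Sf1 imposes f)
#5 stroke at J3  (Se1 (Se) sets effort on bond)
#0 stroke at J1  (J1 needs exactly one e-in)
#2 stroke at J2  (J3: bond 5 brought effort, rest push out)
#3 stroke at I1  (J3: bond 5 brought effort, rest push out)
#1 stroke at TF1  (TF TF1: opposite of bond 0)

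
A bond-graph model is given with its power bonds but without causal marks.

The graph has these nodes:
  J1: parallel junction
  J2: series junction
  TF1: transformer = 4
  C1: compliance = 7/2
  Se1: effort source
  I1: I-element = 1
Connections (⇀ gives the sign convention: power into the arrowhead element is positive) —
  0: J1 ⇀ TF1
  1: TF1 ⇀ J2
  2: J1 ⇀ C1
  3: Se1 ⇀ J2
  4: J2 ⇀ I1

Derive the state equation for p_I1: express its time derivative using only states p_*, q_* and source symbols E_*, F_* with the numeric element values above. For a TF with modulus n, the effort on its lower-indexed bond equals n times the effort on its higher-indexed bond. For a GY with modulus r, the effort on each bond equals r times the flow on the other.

β3 |J2  (Se1 (Se) sets effort on bond)
β2 |J1  (C1: C, integral causality)
β0 |TF1  (0-jn J1 has e-setter on 2)
β1 |J2  (through TF1, causality passes straight; one stroke at TF1)
β4 |I1  (only one flow-in slot at J2)

dp_I1/dt = E_Se1 + q_C1/14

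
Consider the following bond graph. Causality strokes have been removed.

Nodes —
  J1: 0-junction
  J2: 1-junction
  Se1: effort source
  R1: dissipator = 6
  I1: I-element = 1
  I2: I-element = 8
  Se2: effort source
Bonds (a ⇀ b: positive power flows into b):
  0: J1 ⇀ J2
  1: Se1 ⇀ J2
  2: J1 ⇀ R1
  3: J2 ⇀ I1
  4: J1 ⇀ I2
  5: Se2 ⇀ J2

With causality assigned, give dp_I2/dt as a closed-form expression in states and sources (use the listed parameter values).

dp_I2/dt = -6*p_I1 - 3*p_I2/4

#1 stroke→J2  (Se1 (Se) sets effort on bond)
#5 stroke→J2  (Se2 (Se) sets effort on bond)
#3 stroke→I1  (I1 integral (f out))
#0 stroke→J2  (J2: bond 3 brought flow, rest push out)
#4 stroke→I2  (prefer integral on I2)
#2 stroke→J1  (closing 0-jn rule on J1)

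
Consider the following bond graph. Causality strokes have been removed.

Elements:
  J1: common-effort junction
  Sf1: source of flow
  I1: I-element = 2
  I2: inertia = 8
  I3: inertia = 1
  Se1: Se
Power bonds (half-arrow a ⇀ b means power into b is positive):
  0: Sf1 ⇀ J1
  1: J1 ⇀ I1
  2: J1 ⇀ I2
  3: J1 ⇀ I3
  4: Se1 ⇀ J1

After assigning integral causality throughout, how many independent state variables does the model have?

β0 stroke→Sf1  (source Sf1 imposes f)
β4 stroke→J1  (source Se1 imposes e)
β1 stroke→I1  (J1 effort already set via bond 4)
β2 stroke→I2  (J1: bond 4 brought effort, rest push out)
β3 stroke→I3  (J1 effort already set via bond 4)

3  (I1, I2, I3 all integral)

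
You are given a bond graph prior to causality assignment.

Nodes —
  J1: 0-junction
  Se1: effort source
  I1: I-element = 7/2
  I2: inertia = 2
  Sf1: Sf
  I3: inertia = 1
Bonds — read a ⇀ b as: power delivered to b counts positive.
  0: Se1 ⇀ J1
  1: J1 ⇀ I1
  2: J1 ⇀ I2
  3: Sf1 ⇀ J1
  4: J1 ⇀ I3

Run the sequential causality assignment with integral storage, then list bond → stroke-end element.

bond 0 |J1  (source Se1 imposes e)
bond 3 |Sf1  (Sf1 (Sf) sets flow on bond)
bond 1 |I1  (common-e at J1 fixed by 0)
bond 2 |I2  (0-jn J1 has e-setter on 0)
bond 4 |I3  (0-jn J1 has e-setter on 0)

β0 →J1
β1 →I1
β2 →I2
β3 →Sf1
β4 →I3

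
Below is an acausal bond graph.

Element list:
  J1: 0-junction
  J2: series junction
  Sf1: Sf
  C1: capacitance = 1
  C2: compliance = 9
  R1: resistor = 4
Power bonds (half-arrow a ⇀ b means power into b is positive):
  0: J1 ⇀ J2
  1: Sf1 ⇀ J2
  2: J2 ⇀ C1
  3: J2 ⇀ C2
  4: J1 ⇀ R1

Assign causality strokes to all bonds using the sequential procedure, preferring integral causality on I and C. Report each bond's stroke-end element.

b1 stroke→Sf1  (Sf1: flow source, stroke at near end)
b0 stroke→J2  (J2: bond 1 brought flow, rest push out)
b2 stroke→J2  (1-jn J2 has f-setter on 1)
b3 stroke→J2  (J2 flow already set via bond 1)
b4 stroke→J1  (closing 0-jn rule on J1)

#0 stroke at J2
#1 stroke at Sf1
#2 stroke at J2
#3 stroke at J2
#4 stroke at J1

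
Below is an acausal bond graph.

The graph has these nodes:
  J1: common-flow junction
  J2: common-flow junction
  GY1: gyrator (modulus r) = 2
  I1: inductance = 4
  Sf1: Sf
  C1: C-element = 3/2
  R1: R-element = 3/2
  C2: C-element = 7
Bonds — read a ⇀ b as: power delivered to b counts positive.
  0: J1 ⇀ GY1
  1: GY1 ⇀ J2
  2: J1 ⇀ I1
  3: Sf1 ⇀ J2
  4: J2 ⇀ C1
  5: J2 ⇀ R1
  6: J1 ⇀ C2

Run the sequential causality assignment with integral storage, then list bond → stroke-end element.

β3 →Sf1  (Sf1 fixes flow; stroke at Sf1)
β1 →J2  (J2: bond 3 brought flow, rest push out)
β4 →J2  (1-jn J2 has f-setter on 3)
β5 →J2  (1-jn J2 has f-setter on 3)
β0 →J1  (through GY1, causality inverts; strokes same side of GY1)
β2 →I1  (I1: I, integral causality)
β6 →J1  (J1: bond 2 brought flow, rest push out)

bond 0 stroke at J1
bond 1 stroke at J2
bond 2 stroke at I1
bond 3 stroke at Sf1
bond 4 stroke at J2
bond 5 stroke at J2
bond 6 stroke at J1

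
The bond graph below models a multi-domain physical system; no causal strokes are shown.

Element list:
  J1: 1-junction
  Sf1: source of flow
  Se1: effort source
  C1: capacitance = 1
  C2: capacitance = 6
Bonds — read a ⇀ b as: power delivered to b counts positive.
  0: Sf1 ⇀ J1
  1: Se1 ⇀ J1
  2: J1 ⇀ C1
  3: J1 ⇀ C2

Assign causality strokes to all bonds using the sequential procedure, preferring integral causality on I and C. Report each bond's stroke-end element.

#0 →Sf1
#1 →J1
#2 →J1
#3 →J1

β0 stroke at Sf1  (source Sf1 imposes f)
β1 stroke at J1  (Se1 fixes effort; stroke away)
β2 stroke at J1  (J1: bond 0 brought flow, rest push out)
β3 stroke at J1  (J1 flow already set via bond 0)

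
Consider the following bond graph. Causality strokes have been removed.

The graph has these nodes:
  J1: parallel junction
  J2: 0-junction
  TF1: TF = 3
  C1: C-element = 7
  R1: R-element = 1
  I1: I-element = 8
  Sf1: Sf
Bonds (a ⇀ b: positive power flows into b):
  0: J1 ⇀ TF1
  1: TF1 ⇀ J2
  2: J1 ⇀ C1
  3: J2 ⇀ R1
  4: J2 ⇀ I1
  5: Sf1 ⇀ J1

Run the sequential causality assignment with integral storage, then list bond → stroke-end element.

#5 →Sf1  (Sf1: flow source, stroke at near end)
#2 →J1  (C1 integral (e out))
#0 →TF1  (J1 effort already set via bond 2)
#1 →J2  (TF TF1: opposite of bond 0)
#3 →R1  (common-e at J2 fixed by 1)
#4 →I1  (J2: bond 1 brought effort, rest push out)

bond 0 stroke at TF1
bond 1 stroke at J2
bond 2 stroke at J1
bond 3 stroke at R1
bond 4 stroke at I1
bond 5 stroke at Sf1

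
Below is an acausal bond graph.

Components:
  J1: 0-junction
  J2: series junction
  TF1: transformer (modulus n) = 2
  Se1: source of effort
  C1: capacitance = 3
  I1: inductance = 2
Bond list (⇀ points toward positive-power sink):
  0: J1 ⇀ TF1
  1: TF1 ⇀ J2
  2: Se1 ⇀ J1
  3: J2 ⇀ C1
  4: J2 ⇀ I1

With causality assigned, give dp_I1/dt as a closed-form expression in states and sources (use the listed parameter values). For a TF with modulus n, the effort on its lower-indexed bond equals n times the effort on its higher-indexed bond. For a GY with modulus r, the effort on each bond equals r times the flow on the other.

#2 stroke→J1  (Se1: effort source, stroke at far end)
#0 stroke→TF1  (common-e at J1 fixed by 2)
#1 stroke→J2  (TF1: transformer flips bond 0)
#3 stroke→J2  (C1: C, integral causality)
#4 stroke→I1  (closing 1-jn rule on J2)

dp_I1/dt = E_Se1/2 - q_C1/3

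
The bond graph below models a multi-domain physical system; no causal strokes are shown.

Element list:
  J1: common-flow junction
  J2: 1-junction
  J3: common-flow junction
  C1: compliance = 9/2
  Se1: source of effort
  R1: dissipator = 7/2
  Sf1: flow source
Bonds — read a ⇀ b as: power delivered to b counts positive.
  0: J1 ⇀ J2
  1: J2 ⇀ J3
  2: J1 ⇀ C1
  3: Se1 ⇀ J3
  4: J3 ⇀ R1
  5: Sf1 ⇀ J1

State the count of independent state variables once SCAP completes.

1  (C1 all integral)

bond 3 stroke→J3  (Se1 (Se) sets effort on bond)
bond 5 stroke→Sf1  (Sf1 (Sf) sets flow on bond)
bond 0 stroke→J1  (1-jn J1 has f-setter on 5)
bond 2 stroke→J1  (common-f at J1 fixed by 5)
bond 1 stroke→J2  (common-f at J2 fixed by 0)
bond 4 stroke→J3  (J3: bond 1 brought flow, rest push out)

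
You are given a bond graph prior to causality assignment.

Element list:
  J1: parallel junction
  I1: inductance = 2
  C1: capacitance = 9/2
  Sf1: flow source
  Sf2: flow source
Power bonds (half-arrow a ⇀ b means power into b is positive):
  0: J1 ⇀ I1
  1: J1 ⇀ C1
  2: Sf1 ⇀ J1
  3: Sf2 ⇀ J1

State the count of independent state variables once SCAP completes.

2  (C1, I1 all integral)

b2 |Sf1  (source Sf1 imposes f)
b3 |Sf2  (source Sf2 imposes f)
b0 |I1  (prefer integral on I1)
b1 |J1  (J1 needs exactly one e-in)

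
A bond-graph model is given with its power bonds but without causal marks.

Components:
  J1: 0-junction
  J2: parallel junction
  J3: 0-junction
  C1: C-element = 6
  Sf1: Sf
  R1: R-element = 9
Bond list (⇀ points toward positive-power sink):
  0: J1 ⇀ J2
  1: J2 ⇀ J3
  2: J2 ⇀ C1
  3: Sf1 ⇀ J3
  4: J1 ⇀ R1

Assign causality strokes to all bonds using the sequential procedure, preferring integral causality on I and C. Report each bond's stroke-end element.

b0 stroke→J1
b1 stroke→J3
b2 stroke→J2
b3 stroke→Sf1
b4 stroke→R1

b3 stroke at Sf1  (Sf1 (Sf) sets flow on bond)
b1 stroke at J3  (J3: last free bond brings effort in)
b2 stroke at J2  (prefer integral on C1)
b0 stroke at J1  (0-jn J2 has e-setter on 2)
b4 stroke at R1  (0-jn J1 has e-setter on 0)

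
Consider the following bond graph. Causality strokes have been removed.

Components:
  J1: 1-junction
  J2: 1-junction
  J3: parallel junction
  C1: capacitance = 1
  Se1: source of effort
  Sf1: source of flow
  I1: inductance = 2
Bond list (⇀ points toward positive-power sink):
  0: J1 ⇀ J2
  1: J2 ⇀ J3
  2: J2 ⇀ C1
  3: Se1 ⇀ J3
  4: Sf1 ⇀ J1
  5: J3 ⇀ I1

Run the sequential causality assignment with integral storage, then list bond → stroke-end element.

bond 0 →J1
bond 1 →J2
bond 2 →J2
bond 3 →J3
bond 4 →Sf1
bond 5 →I1

b3 stroke→J3  (Se1 fixes effort; stroke away)
b4 stroke→Sf1  (Sf1 fixes flow; stroke at Sf1)
b0 stroke→J1  (J1 flow already set via bond 4)
b1 stroke→J2  (1-jn J2 has f-setter on 0)
b2 stroke→J2  (common-f at J2 fixed by 0)
b5 stroke→I1  (common-e at J3 fixed by 3)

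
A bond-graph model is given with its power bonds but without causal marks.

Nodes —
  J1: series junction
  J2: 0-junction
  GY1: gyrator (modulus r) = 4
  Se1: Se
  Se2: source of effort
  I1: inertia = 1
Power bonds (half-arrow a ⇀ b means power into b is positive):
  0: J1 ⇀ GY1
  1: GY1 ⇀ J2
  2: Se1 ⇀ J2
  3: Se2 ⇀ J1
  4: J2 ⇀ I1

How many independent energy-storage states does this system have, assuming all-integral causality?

1  (I1 all integral)

bond 2 stroke at J2  (Se1 (Se) sets effort on bond)
bond 3 stroke at J1  (Se2 (Se) sets effort on bond)
bond 0 stroke at GY1  (closing 1-jn rule on J1)
bond 1 stroke at GY1  (J2: bond 2 brought effort, rest push out)
bond 4 stroke at I1  (0-jn J2 has e-setter on 2)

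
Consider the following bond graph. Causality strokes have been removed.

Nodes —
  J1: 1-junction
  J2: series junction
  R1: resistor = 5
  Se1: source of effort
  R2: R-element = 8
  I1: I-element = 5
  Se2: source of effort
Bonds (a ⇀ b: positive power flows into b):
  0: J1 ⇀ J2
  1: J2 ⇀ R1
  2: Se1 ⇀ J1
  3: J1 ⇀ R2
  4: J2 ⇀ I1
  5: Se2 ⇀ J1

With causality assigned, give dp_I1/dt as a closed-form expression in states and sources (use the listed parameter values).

dp_I1/dt = E_Se1 + E_Se2 - 13*p_I1/5

bond 2 →J1  (source Se1 imposes e)
bond 5 →J1  (source Se2 imposes e)
bond 4 →I1  (I1 outputs flow p/I1)
bond 0 →J2  (1-jn J2 has f-setter on 4)
bond 1 →J2  (1-jn J2 has f-setter on 4)
bond 3 →J1  (common-f at J1 fixed by 0)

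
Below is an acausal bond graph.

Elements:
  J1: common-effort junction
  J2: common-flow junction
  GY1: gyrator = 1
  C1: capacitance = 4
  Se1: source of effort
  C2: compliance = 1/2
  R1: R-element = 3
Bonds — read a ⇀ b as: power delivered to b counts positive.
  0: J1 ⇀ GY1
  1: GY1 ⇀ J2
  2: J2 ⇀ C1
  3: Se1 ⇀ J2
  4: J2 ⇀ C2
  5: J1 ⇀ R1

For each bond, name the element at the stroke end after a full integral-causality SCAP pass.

b0 |GY1
b1 |GY1
b2 |J2
b3 |J2
b4 |J2
b5 |J1

β3 stroke→J2  (Se1: effort source, stroke at far end)
β2 stroke→J2  (prefer integral on C1)
β4 stroke→J2  (prefer integral on C2)
β1 stroke→GY1  (J2 needs exactly one f-in)
β0 stroke→GY1  (GY1 both-in/both-out from 1)
β5 stroke→J1  (J1: last free bond brings effort in)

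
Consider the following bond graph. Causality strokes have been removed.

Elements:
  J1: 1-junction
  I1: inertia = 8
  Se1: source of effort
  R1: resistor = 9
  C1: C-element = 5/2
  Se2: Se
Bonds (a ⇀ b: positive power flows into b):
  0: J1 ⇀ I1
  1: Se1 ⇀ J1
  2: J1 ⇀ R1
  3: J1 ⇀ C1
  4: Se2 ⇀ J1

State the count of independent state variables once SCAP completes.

2  (C1, I1 all integral)

β1 →J1  (Se1 fixes effort; stroke away)
β4 →J1  (Se2 (Se) sets effort on bond)
β0 →I1  (I1 integral (f out))
β2 →J1  (J1: bond 0 brought flow, rest push out)
β3 →J1  (common-f at J1 fixed by 0)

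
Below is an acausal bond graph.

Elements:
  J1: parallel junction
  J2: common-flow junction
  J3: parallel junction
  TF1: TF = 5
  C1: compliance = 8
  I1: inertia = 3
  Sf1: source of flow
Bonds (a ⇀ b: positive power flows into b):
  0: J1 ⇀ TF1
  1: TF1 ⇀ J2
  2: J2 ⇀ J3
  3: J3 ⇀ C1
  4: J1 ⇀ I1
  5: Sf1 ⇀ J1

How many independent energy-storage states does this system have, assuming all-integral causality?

#5 |Sf1  (Sf1: flow source, stroke at near end)
#3 |J3  (prefer integral on C1)
#2 |J2  (0-jn J3 has e-setter on 3)
#1 |TF1  (J2: last free bond brings flow in)
#0 |J1  (TF1: transformer flips bond 1)
#4 |I1  (common-e at J1 fixed by 0)

2  (C1, I1 all integral)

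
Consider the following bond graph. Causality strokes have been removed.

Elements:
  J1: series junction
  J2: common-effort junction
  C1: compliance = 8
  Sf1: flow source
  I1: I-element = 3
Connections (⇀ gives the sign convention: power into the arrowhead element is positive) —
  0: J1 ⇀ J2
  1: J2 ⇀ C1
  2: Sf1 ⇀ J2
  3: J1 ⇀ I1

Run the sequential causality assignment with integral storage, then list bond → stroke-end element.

bond 2 |Sf1  (source Sf1 imposes f)
bond 1 |J2  (prefer integral on C1)
bond 0 |J1  (common-e at J2 fixed by 1)
bond 3 |I1  (only one flow-in slot at J1)

b0 stroke→J1
b1 stroke→J2
b2 stroke→Sf1
b3 stroke→I1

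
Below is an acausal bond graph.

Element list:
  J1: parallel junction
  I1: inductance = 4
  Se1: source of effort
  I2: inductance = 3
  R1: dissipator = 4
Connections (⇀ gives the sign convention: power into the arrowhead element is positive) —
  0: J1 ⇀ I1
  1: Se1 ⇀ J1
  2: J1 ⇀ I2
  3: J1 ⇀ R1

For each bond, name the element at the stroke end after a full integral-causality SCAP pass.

#1 stroke→J1  (source Se1 imposes e)
#0 stroke→I1  (common-e at J1 fixed by 1)
#2 stroke→I2  (J1 effort already set via bond 1)
#3 stroke→R1  (0-jn J1 has e-setter on 1)

b0 |I1
b1 |J1
b2 |I2
b3 |R1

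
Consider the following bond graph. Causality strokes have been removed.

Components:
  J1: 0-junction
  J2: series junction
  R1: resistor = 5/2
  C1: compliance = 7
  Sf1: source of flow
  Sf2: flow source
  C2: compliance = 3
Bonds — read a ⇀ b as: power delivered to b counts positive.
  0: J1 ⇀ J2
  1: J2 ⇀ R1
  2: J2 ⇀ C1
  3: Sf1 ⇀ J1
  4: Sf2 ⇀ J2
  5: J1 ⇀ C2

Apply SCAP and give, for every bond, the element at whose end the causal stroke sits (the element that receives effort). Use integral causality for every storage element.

β0 stroke→J2
β1 stroke→J2
β2 stroke→J2
β3 stroke→Sf1
β4 stroke→Sf2
β5 stroke→J1

bond 3 →Sf1  (Sf1 (Sf) sets flow on bond)
bond 4 →Sf2  (Sf2 fixes flow; stroke at Sf2)
bond 0 →J2  (J2: bond 4 brought flow, rest push out)
bond 1 →J2  (1-jn J2 has f-setter on 4)
bond 2 →J2  (1-jn J2 has f-setter on 4)
bond 5 →J1  (only one effort-in slot at J1)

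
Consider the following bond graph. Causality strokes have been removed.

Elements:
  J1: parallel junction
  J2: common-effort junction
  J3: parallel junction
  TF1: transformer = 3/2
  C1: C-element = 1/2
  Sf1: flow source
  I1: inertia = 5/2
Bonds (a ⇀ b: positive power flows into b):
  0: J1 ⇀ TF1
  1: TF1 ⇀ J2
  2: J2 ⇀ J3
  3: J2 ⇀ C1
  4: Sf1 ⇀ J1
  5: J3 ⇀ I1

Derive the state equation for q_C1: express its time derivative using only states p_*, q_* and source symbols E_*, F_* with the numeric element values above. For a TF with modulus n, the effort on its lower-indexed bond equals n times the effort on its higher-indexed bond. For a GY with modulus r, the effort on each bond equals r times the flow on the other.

dq_C1/dt = 3*F_Sf1/2 - 2*p_I1/5

bond 4 →Sf1  (Sf1 (Sf) sets flow on bond)
bond 0 →J1  (J1 needs exactly one e-in)
bond 1 →TF1  (through TF1, causality passes straight; one stroke at TF1)
bond 3 →J2  (prefer integral on C1)
bond 2 →J3  (J2: bond 3 brought effort, rest push out)
bond 5 →I1  (common-e at J3 fixed by 2)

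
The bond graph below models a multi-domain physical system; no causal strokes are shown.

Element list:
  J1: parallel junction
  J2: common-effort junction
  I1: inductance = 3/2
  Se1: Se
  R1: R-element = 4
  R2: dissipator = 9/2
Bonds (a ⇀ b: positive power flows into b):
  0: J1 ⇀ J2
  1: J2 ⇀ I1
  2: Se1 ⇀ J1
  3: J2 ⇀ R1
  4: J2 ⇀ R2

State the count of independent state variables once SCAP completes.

bond 2 →J1  (Se1: effort source, stroke at far end)
bond 0 →J2  (J1: bond 2 brought effort, rest push out)
bond 1 →I1  (J2 effort already set via bond 0)
bond 3 →R1  (J2 effort already set via bond 0)
bond 4 →R2  (common-e at J2 fixed by 0)

1  (I1 all integral)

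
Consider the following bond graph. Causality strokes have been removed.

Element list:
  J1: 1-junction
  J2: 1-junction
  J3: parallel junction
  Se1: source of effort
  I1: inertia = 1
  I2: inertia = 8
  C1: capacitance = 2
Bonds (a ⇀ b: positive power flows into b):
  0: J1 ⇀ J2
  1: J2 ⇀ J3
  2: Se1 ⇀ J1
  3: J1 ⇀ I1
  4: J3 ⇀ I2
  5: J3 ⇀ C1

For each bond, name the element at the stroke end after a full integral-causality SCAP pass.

#0 |J1
#1 |J2
#2 |J1
#3 |I1
#4 |I2
#5 |J3

β2 stroke→J1  (Se1: effort source, stroke at far end)
β3 stroke→I1  (I1 outputs flow p/I1)
β0 stroke→J1  (J1: bond 3 brought flow, rest push out)
β1 stroke→J2  (J2 flow already set via bond 0)
β4 stroke→I2  (prefer integral on I2)
β5 stroke→J3  (J3 needs exactly one e-in)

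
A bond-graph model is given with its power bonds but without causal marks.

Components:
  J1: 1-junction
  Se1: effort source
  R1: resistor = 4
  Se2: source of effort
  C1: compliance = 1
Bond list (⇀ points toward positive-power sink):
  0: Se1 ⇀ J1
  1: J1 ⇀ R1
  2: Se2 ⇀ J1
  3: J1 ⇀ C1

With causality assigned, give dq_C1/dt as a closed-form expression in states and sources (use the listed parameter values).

b0 stroke at J1  (Se1 (Se) sets effort on bond)
b2 stroke at J1  (Se2 (Se) sets effort on bond)
b3 stroke at J1  (C1 integral (e out))
b1 stroke at R1  (only one flow-in slot at J1)

dq_C1/dt = E_Se1/4 + E_Se2/4 - q_C1/4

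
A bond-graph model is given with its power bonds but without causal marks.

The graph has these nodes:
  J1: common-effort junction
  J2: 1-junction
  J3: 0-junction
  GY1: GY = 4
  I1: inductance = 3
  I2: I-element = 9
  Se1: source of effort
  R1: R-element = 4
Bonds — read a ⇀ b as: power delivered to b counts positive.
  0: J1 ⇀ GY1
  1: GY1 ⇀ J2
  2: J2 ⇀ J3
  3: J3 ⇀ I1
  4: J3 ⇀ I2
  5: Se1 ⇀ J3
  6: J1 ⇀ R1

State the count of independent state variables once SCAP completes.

2  (I1, I2 all integral)

#5 |J3  (Se1 fixes effort; stroke away)
#2 |J2  (0-jn J3 has e-setter on 5)
#3 |I1  (J3: bond 5 brought effort, rest push out)
#4 |I2  (J3 effort already set via bond 5)
#1 |GY1  (J2: last free bond brings flow in)
#0 |GY1  (through GY1, causality inverts; strokes same side of GY1)
#6 |J1  (J1 needs exactly one e-in)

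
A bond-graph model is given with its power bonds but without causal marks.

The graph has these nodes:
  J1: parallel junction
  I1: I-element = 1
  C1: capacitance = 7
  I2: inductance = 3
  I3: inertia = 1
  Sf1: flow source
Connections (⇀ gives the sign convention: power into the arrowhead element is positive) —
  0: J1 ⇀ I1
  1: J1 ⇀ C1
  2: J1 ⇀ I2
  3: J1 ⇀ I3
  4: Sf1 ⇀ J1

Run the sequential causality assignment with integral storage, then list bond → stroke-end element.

β0 stroke at I1
β1 stroke at J1
β2 stroke at I2
β3 stroke at I3
β4 stroke at Sf1

bond 4 stroke→Sf1  (Sf1: flow source, stroke at near end)
bond 0 stroke→I1  (I1 integral (f out))
bond 1 stroke→J1  (C1 integral (e out))
bond 2 stroke→I2  (J1: bond 1 brought effort, rest push out)
bond 3 stroke→I3  (J1: bond 1 brought effort, rest push out)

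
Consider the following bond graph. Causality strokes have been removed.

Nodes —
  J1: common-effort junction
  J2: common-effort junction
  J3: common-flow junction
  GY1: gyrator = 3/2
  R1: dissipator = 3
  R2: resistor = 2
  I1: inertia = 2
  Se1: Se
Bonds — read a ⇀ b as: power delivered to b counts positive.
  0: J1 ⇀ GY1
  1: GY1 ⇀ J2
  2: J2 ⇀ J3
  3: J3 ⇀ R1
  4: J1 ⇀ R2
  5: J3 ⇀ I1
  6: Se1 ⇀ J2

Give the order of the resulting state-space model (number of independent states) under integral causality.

b6 →J2  (Se1 fixes effort; stroke away)
b1 →GY1  (J2 effort already set via bond 6)
b2 →J3  (J2: bond 6 brought effort, rest push out)
b0 →GY1  (GY1: gyrator matches bond 1)
b4 →J1  (J1: last free bond brings effort in)
b5 →I1  (I1: I, integral causality)
b3 →J3  (common-f at J3 fixed by 5)

1  (I1 all integral)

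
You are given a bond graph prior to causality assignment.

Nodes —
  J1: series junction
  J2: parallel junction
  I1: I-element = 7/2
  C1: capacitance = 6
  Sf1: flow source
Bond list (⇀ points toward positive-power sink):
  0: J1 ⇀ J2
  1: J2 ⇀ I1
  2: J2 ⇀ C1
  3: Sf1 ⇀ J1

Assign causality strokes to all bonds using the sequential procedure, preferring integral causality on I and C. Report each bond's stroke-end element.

#0 |J1
#1 |I1
#2 |J2
#3 |Sf1

b3 stroke→Sf1  (Sf1 (Sf) sets flow on bond)
b0 stroke→J1  (common-f at J1 fixed by 3)
b1 stroke→I1  (I1 integral (f out))
b2 stroke→J2  (J2 needs exactly one e-in)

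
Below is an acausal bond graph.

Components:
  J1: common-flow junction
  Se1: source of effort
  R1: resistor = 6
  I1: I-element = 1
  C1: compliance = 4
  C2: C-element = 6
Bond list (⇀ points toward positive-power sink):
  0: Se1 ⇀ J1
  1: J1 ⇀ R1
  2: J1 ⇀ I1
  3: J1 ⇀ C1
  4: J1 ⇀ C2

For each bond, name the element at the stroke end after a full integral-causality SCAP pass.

bond 0 stroke→J1
bond 1 stroke→J1
bond 2 stroke→I1
bond 3 stroke→J1
bond 4 stroke→J1

β0 stroke→J1  (source Se1 imposes e)
β2 stroke→I1  (I1: I, integral causality)
β1 stroke→J1  (1-jn J1 has f-setter on 2)
β3 stroke→J1  (J1: bond 2 brought flow, rest push out)
β4 stroke→J1  (J1 flow already set via bond 2)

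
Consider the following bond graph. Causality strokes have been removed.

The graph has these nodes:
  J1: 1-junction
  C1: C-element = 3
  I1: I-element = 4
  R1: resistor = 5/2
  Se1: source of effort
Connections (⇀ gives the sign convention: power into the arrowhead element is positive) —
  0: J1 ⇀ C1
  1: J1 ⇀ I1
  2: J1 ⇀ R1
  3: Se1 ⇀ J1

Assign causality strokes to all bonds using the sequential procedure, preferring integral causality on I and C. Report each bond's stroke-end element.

#0 →J1
#1 →I1
#2 →J1
#3 →J1

β3 stroke at J1  (Se1 (Se) sets effort on bond)
β0 stroke at J1  (C1 integral (e out))
β1 stroke at I1  (prefer integral on I1)
β2 stroke at J1  (J1: bond 1 brought flow, rest push out)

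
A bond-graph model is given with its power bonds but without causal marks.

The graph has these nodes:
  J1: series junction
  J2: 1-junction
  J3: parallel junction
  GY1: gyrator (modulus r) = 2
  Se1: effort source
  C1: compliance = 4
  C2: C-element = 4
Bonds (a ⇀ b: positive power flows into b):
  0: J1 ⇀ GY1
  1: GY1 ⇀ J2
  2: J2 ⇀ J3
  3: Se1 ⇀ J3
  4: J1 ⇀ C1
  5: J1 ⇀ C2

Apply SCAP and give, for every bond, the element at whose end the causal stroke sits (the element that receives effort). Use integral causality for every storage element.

b0 stroke→GY1
b1 stroke→GY1
b2 stroke→J2
b3 stroke→J3
b4 stroke→J1
b5 stroke→J1

β3 |J3  (Se1: effort source, stroke at far end)
β2 |J2  (0-jn J3 has e-setter on 3)
β1 |GY1  (J2 needs exactly one f-in)
β0 |GY1  (GY GY1: same side as bond 1)
β4 |J1  (1-jn J1 has f-setter on 0)
β5 |J1  (J1 flow already set via bond 0)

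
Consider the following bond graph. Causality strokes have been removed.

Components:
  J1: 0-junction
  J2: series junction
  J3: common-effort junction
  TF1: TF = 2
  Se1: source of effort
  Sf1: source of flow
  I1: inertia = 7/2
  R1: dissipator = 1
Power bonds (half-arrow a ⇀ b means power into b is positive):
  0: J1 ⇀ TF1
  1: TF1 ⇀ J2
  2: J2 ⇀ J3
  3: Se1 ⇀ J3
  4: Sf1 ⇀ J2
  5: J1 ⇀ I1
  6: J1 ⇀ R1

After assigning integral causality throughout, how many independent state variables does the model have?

1  (I1 all integral)

bond 3 |J3  (source Se1 imposes e)
bond 4 |Sf1  (source Sf1 imposes f)
bond 1 |J2  (J2 flow already set via bond 4)
bond 2 |J2  (J2: bond 4 brought flow, rest push out)
bond 0 |TF1  (TF TF1: opposite of bond 1)
bond 5 |I1  (prefer integral on I1)
bond 6 |J1  (only one effort-in slot at J1)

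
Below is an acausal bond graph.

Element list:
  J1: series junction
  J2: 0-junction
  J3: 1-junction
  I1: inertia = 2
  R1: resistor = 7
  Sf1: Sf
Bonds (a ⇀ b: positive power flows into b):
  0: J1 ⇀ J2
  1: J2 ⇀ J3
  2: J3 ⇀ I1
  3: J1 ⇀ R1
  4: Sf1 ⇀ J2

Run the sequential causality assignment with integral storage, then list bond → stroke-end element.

bond 4 |Sf1  (Sf1 fixes flow; stroke at Sf1)
bond 2 |I1  (prefer integral on I1)
bond 1 |J3  (J3 flow already set via bond 2)
bond 0 |J2  (J2 needs exactly one e-in)
bond 3 |J1  (1-jn J1 has f-setter on 0)

b0 stroke at J2
b1 stroke at J3
b2 stroke at I1
b3 stroke at J1
b4 stroke at Sf1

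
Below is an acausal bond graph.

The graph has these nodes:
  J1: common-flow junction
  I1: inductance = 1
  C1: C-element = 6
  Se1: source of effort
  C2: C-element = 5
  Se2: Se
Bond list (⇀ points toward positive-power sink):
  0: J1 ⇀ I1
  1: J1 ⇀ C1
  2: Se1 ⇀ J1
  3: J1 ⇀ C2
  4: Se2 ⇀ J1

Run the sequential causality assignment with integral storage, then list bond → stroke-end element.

b0 →I1
b1 →J1
b2 →J1
b3 →J1
b4 →J1

bond 2 stroke→J1  (Se1 (Se) sets effort on bond)
bond 4 stroke→J1  (source Se2 imposes e)
bond 0 stroke→I1  (I1: I, integral causality)
bond 1 stroke→J1  (J1 flow already set via bond 0)
bond 3 stroke→J1  (J1 flow already set via bond 0)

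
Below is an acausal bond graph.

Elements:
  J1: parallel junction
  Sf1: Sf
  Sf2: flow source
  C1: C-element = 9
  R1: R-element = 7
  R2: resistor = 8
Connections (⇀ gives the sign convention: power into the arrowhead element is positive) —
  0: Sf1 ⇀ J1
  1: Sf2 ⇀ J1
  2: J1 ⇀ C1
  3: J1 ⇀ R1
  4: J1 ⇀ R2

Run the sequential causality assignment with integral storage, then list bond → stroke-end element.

b0 stroke→Sf1
b1 stroke→Sf2
b2 stroke→J1
b3 stroke→R1
b4 stroke→R2

b0 stroke at Sf1  (Sf1 (Sf) sets flow on bond)
b1 stroke at Sf2  (source Sf2 imposes f)
b2 stroke at J1  (C1 integral (e out))
b3 stroke at R1  (J1: bond 2 brought effort, rest push out)
b4 stroke at R2  (J1 effort already set via bond 2)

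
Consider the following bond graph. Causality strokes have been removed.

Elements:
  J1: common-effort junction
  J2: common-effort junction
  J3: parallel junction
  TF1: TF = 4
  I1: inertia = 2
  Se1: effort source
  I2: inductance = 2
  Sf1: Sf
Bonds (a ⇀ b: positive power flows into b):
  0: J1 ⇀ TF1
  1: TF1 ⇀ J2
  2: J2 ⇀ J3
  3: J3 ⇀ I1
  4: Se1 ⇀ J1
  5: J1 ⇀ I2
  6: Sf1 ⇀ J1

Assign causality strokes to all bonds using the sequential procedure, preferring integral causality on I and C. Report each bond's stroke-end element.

β0 |TF1
β1 |J2
β2 |J3
β3 |I1
β4 |J1
β5 |I2
β6 |Sf1

b4 |J1  (Se1 fixes effort; stroke away)
b6 |Sf1  (Sf1 (Sf) sets flow on bond)
b0 |TF1  (common-e at J1 fixed by 4)
b5 |I2  (J1: bond 4 brought effort, rest push out)
b1 |J2  (TF TF1: opposite of bond 0)
b2 |J3  (J2 effort already set via bond 1)
b3 |I1  (0-jn J3 has e-setter on 2)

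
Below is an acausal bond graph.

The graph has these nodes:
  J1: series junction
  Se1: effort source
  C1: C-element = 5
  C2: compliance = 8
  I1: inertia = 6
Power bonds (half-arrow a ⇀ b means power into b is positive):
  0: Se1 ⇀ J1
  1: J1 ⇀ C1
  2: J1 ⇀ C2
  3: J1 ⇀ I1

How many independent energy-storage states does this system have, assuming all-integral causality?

3  (C1, C2, I1 all integral)

#0 →J1  (Se1: effort source, stroke at far end)
#1 →J1  (C1 integral (e out))
#2 →J1  (prefer integral on C2)
#3 →I1  (closing 1-jn rule on J1)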